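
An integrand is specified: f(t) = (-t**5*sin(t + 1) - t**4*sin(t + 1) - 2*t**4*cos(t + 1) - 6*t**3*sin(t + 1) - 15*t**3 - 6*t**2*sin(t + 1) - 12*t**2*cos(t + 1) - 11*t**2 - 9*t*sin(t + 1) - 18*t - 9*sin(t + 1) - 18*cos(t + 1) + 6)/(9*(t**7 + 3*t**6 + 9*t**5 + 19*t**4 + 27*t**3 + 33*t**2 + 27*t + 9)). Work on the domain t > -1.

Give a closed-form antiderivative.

f has the shape u'v + uv' for u = -1/(3*t + 3)**2 and v = (-5*t/2 - 3/4)/(t**2/2 + 3/2) - cos(t + 1) — it is the derivative of the product u*v.
Check: d/dt[(2*t**2*cos(t + 1) + 10*t + 6*cos(t + 1) + 3)/(18*(t + 1)**2*(t**2 + 3))] = (-t**5*sin(t + 1) - t**4*sin(t + 1) - 2*t**4*cos(t + 1) - 6*t**3*sin(t + 1) - 15*t**3 - 6*t**2*sin(t + 1) - 12*t**2*cos(t + 1) - 11*t**2 - 9*t*sin(t + 1) - 18*t - 9*sin(t + 1) - 18*cos(t + 1) + 6)/(9*t**7 + 27*t**6 + 81*t**5 + 171*t**4 + 243*t**3 + 297*t**2 + 243*t + 81), which equals f(t).

An antiderivative is F(t) = (2*t**2*cos(t + 1) + 10*t + 6*cos(t + 1) + 3)/(18*(t + 1)**2*(t**2 + 3)).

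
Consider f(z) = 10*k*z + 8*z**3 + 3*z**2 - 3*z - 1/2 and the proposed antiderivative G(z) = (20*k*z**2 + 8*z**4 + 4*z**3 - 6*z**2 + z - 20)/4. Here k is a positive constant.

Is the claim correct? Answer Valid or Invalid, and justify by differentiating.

d/dz[G] = 10*k*z + 8*z**3 + 3*z**2 - 3*z + 1/4
d/dz[G] - f(z) = 3/4 != 0.

Invalid: d/dz[G] - f = 3/4, which is not 0.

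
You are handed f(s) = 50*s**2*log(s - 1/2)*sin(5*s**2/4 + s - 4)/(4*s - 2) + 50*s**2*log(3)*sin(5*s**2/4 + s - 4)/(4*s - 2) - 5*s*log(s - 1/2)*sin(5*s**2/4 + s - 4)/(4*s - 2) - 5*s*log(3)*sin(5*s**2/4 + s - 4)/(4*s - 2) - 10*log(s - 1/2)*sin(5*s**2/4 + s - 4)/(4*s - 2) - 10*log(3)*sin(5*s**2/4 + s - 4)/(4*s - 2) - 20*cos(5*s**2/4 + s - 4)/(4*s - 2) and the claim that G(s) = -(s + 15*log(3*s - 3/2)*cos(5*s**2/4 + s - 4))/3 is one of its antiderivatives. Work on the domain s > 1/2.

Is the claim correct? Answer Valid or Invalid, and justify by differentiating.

d/ds[G] = (150*s**2*log(s - 1/2)*sin(5*s**2/4 + s - 4) + 150*s**2*log(3)*sin(5*s**2/4 + s - 4) - 15*s*log(s - 1/2)*sin(5*s**2/4 + s - 4) - 15*s*log(3)*sin(5*s**2/4 + s - 4) - 4*s - 30*log(s - 1/2)*sin(5*s**2/4 + s - 4) - 30*log(3)*sin(5*s**2/4 + s - 4) - 60*cos(5*s**2/4 + s - 4) + 2)/(12*s - 6)
d/ds[G] - f(s) = -1/3 != 0.

Invalid: d/ds[G] - f = -1/3, which is not 0.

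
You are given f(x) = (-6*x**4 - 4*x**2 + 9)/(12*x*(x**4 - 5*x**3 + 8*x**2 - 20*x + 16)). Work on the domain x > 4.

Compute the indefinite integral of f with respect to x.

F(x) = 3*log(x)/64 - 1591*log(x - 4)/2880 + log(x - 1)/180 - 71*atan(x/2)/480 + C

The denominator factors as 12*x*(x - 4)*(x - 1)*(x**2 + 4); partial fractions split f into directly integrable pieces: -71/(240*(x**2 + 4)) + 1/(180*(x - 1)) - 1591/(2880*(x - 4)) + 3/(64*x).
Check: d/dx[3*log(x)/64 - 1591*log(x - 4)/2880 + log(x - 1)/180 - 71*atan(x/2)/480] = (-6*x**4 - 4*x**2 + 9)/(12*x**5 - 60*x**4 + 96*x**3 - 240*x**2 + 192*x), which equals f(x).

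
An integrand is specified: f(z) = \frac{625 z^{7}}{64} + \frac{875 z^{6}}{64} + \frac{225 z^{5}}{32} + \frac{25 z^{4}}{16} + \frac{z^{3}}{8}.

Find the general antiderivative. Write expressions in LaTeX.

f matches the chain-rule pattern g'(h)*h' with inner function h(z) = \frac{5 z^{2}}{4} + \frac{z}{2}; substituting u = h(z) collapses the integral.
Check: d/dz[\frac{625 z^{8}}{512} + \frac{125 z^{7}}{64} + \frac{75 z^{6}}{64} + \frac{5 z^{5}}{16} + \frac{z^{4}}{32}] = \frac{625 z^{7}}{64} + \frac{875 z^{6}}{64} + \frac{225 z^{5}}{32} + \frac{25 z^{4}}{16} + \frac{z^{3}}{8} = f(z).

F(z) = \frac{625 z^{8}}{512} + \frac{125 z^{7}}{64} + \frac{75 z^{6}}{64} + \frac{5 z^{5}}{16} + \frac{z^{4}}{32} + C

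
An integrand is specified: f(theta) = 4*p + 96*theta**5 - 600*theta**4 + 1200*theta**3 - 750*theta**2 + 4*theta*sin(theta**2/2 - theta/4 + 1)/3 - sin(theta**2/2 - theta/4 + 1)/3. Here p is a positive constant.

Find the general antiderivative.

F(theta) = 2*(6*p*theta + 24*theta**6 - 180*theta**5 + 450*theta**4 - 375*theta**3 - 2*cos(theta**2/2 - theta/4 + 1))/3 + C

Integrate term by term and add the pieces.
Check: d/dtheta[2*(6*p*theta + 24*theta**6 - 180*theta**5 + 450*theta**4 - 375*theta**3 - 2*cos(theta**2/2 - theta/4 + 1))/3] = 4*p + 96*theta**5 - 600*theta**4 + 1200*theta**3 - 750*theta**2 + 4*theta*sin(theta**2/2 - theta/4 + 1)/3 - sin(theta**2/2 - theta/4 + 1)/3 = f(theta).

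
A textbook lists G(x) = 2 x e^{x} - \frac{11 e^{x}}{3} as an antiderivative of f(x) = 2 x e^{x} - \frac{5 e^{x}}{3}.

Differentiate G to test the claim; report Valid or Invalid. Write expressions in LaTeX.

Valid: G'(x) = f(x).

d/dx[G] = 2 x e^{x} - \frac{5 e^{x}}{3}
This equals f(x) exactly, so the claim holds.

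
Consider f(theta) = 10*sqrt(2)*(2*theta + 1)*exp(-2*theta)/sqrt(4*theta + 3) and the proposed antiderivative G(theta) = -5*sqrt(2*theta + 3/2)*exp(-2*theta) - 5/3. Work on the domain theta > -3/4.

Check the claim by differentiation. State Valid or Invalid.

d/dtheta[G] = sqrt(2)*(40*theta + 20)*exp(-2*theta)/(2*sqrt(4*theta + 3))
This equals f(theta) exactly, so the claim holds.

Valid - differentiating G returns exactly f.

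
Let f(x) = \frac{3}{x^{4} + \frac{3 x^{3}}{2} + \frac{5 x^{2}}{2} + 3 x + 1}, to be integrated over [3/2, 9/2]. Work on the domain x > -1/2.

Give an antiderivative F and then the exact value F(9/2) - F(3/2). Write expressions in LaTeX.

Antiderivative: F(x) = \frac{8 \log{\left(x + \frac{1}{2} \right)}}{3} - 2 \log{\left(x + 1 \right)} - \frac{\log{\left(x^{2} + 2 \right)}}{3} - \frac{\sqrt{2} \operatorname{atan}{\left(\frac{\sqrt{2} x}{2} \right)}}{3}; value = - 2 \log{\left(\frac{11}{2} \right)} - \frac{8 \log{\left(2 \right)}}{3} - \frac{\log{\left(\frac{89}{4} \right)}}{3} - \frac{\sqrt{2} \operatorname{atan}{\left(\frac{9 \sqrt{2}}{4} \right)}}{3} + \frac{\sqrt{2} \operatorname{atan}{\left(\frac{3 \sqrt{2}}{4} \right)}}{3} + \frac{\log{\left(\frac{17}{4} \right)}}{3} + 2 \log{\left(\frac{5}{2} \right)} + \frac{8 \log{\left(5 \right)}}{3}

The denominator factors as \left(x + 1\right) \left(2 x + 1\right) \left(x^{2} + 2\right); partial fractions split f into directly integrable pieces: - \frac{2 \left(x + 1\right)}{3 \left(x^{2} + 2\right)} + \frac{16}{3 \left(2 x + 1\right)} - \frac{2}{x + 1}.
F(x) = \frac{8 \log{\left(x + \frac{1}{2} \right)}}{3} - 2 \log{\left(x + 1 \right)} - \frac{\log{\left(x^{2} + 2 \right)}}{3} - \frac{\sqrt{2} \operatorname{atan}{\left(\frac{\sqrt{2} x}{2} \right)}}{3} is an antiderivative of f.
Check: d/dx[\frac{8 \log{\left(x + \frac{1}{2} \right)}}{3} - 2 \log{\left(x + 1 \right)} - \frac{\log{\left(x^{2} + 2 \right)}}{3} - \frac{\sqrt{2} \operatorname{atan}{\left(\frac{\sqrt{2} x}{2} \right)}}{3}] = \frac{6}{2 x^{4} + 3 x^{3} + 5 x^{2} + 6 x + 2}, which equals f(x).
F(9/2) = - 2 \log{\left(\frac{11}{2} \right)} - \frac{\log{\left(\frac{89}{4} \right)}}{3} - \frac{\sqrt{2} \operatorname{atan}{\left(\frac{9 \sqrt{2}}{4} \right)}}{3} + \frac{8 \log{\left(5 \right)}}{3}; F(3/2) = - 2 \log{\left(\frac{5}{2} \right)} - \frac{\log{\left(\frac{17}{4} \right)}}{3} - \frac{\sqrt{2} \operatorname{atan}{\left(\frac{3 \sqrt{2}}{4} \right)}}{3} + \frac{8 \log{\left(2 \right)}}{3}.
Integral = F(9/2) - F(3/2) = - 2 \log{\left(\frac{11}{2} \right)} - \frac{8 \log{\left(2 \right)}}{3} - \frac{\log{\left(\frac{89}{4} \right)}}{3} - \frac{\sqrt{2} \operatorname{atan}{\left(\frac{9 \sqrt{2}}{4} \right)}}{3} + \frac{\sqrt{2} \operatorname{atan}{\left(\frac{3 \sqrt{2}}{4} \right)}}{3} + \frac{\log{\left(\frac{17}{4} \right)}}{3} + 2 \log{\left(\frac{5}{2} \right)} + \frac{8 \log{\left(5 \right)}}{3}.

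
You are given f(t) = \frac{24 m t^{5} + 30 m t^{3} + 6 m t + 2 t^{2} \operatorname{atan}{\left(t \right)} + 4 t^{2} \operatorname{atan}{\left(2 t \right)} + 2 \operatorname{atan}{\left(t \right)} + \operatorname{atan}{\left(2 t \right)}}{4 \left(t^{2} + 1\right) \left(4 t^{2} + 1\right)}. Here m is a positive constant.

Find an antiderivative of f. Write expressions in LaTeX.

Differentiate the proposed F(t) back; it has to land on f(t) exactly.
Check: d/dt[\frac{3 m t^{2} + \operatorname{atan}{\left(t \right)} \operatorname{atan}{\left(2 t \right)}}{4}] = \frac{24 m t^{5} + 30 m t^{3} + 6 m t + 2 t^{2} \operatorname{atan}{\left(t \right)} + 4 t^{2} \operatorname{atan}{\left(2 t \right)} + 2 \operatorname{atan}{\left(t \right)} + \operatorname{atan}{\left(2 t \right)}}{16 t^{4} + 20 t^{2} + 4}, which equals f(t).

An antiderivative is F(t) = \frac{3 m t^{2} + \operatorname{atan}{\left(t \right)} \operatorname{atan}{\left(2 t \right)}}{4}.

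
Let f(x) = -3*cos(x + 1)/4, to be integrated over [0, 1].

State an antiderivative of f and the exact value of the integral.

A first test for any F(x): its x-derivative must equal f(x) identically.
F(x) = -3*sin(x + 1)/4 is an antiderivative of f.
Check: d/dx[-3*sin(x + 1)/4] = -3*cos(x + 1)/4 = f(x).
F(1) = -3*sin(2)/4; F(0) = -3*sin(1)/4.
Integral = F(1) - F(0) = -3*sin(2)/4 + 3*sin(1)/4.

Antiderivative: F(x) = -3*sin(x + 1)/4; value = -3*sin(2)/4 + 3*sin(1)/4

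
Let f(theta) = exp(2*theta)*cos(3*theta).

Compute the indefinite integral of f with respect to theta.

Check any antiderivative F(theta) by computing F'(theta) and comparing it with f(theta).
Check: d/dtheta[(3*sin(3*theta) + 2*cos(3*theta))*exp(2*theta)/13] = exp(2*theta)*cos(3*theta) = f(theta).

F(theta) = (3*sin(3*theta) + 2*cos(3*theta))*exp(2*theta)/13 + C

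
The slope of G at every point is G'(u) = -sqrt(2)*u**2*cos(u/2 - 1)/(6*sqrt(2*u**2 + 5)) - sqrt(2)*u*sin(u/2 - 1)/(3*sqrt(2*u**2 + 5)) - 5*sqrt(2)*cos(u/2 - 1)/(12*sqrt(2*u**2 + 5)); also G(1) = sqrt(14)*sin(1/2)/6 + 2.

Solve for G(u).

Recognize the product-rule pattern: G'(u) = v'r + vr' with v = -sqrt(u**2 + 5/2)/3, r = sin(u/2 - 1), so integration by parts undoes it.
A general antiderivative is -sqrt(u**2 + 5/2)*sin(u/2 - 1)/3 + C.
The condition gives C = sqrt(14)*sin(1/2)/6 + 2 - (sqrt(14)*sin(1/2)/6) = 2.
So G(u) = sqrt(2)*(-sqrt(2*u**2 + 5)*sin(u/2 - 1) + 6*sqrt(2))/6.
Check: d/du[sqrt(2)*(-sqrt(2*u**2 + 5)*sin(u/2 - 1) + 6*sqrt(2))/6] = (-2*sqrt(2)*u**2*cos(u/2 - 1) - 4*sqrt(2)*u*sin(u/2 - 1) - 5*sqrt(2)*cos(u/2 - 1))/(12*sqrt(2*u**2 + 5)), which equals G'(u).

G(u) = sqrt(2)*(-sqrt(2*u**2 + 5)*sin(u/2 - 1) + 6*sqrt(2))/6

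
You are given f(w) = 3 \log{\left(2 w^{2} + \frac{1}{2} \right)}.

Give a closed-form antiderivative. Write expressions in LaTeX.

An antiderivative is F(w) = 3 w \log{\left(2 w^{2} + \frac{1}{2} \right)} - 6 w + 3 \operatorname{atan}{\left(2 w \right)}.

For F(w) to be correct the identity F'(w) - f(w) = 0 must hold.
Check: d/dw[3 w \log{\left(2 w^{2} + \frac{1}{2} \right)} - 6 w + 3 \operatorname{atan}{\left(2 w \right)}] = 3 \log{\left(2 w^{2} + \frac{1}{2} \right)} = f(w).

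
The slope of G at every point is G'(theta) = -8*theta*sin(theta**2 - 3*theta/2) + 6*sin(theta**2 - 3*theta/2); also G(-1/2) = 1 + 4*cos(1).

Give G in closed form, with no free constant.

The substitution u = theta**2 - 3*theta/2 works: G'(theta) is exactly (dG/du)*(du/dtheta) for that inner function.
A general antiderivative is 4*cos(theta**2 - 3*theta/2) + C.
The condition gives C = 1 + 4*cos(1) - (4*cos(1)) = 1.
So G(theta) = 4*cos(theta**2 - 3*theta/2) + 1.
Check: d/dtheta[4*cos(theta**2 - 3*theta/2) + 1] = -8*theta*sin(theta**2 - 3*theta/2) + 6*sin(theta**2 - 3*theta/2) = G'(theta).

G(theta) = 4*cos(theta**2 - 3*theta/2) + 1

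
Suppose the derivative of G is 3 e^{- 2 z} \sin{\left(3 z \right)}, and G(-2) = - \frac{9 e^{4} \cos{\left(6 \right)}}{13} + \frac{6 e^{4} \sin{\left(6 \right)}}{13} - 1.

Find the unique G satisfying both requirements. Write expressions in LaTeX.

A first test for any G(z): its z-derivative must equal the given G'(z).
A general antiderivative is - \frac{6 e^{- 2 z} \sin{\left(3 z \right)}}{13} - \frac{9 e^{- 2 z} \cos{\left(3 z \right)}}{13} + C.
The condition gives C = - \frac{9 e^{4} \cos{\left(6 \right)}}{13} + \frac{6 e^{4} \sin{\left(6 \right)}}{13} - 1 - (- \frac{9 e^{4} \cos{\left(6 \right)}}{13} + \frac{6 e^{4} \sin{\left(6 \right)}}{13}) = -1.
So G(z) = -1 - \frac{6 e^{- 2 z} \sin{\left(3 z \right)}}{13} - \frac{9 e^{- 2 z} \cos{\left(3 z \right)}}{13}.
Check: d/dz[-1 - \frac{6 e^{- 2 z} \sin{\left(3 z \right)}}{13} - \frac{9 e^{- 2 z} \cos{\left(3 z \right)}}{13}] = 3 e^{- 2 z} \sin{\left(3 z \right)} = G'(z).

G(z) = -1 - \frac{6 e^{- 2 z} \sin{\left(3 z \right)}}{13} - \frac{9 e^{- 2 z} \cos{\left(3 z \right)}}{13}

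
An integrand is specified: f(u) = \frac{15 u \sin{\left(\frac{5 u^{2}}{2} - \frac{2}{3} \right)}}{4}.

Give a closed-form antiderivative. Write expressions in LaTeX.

The substitution w = \frac{5 u^{2}}{2} - \frac{2}{3} works: f is exactly (dF/dw)*(dw/du) for that inner function.
Check: d/du[- \frac{3 \cos{\left(\frac{5 u^{2}}{2} - \frac{2}{3} \right)}}{4}] = \frac{15 u \sin{\left(\frac{5 u^{2}}{2} - \frac{2}{3} \right)}}{4} = f(u).

An antiderivative is F(u) = - \frac{3 \cos{\left(\frac{5 u^{2}}{2} - \frac{2}{3} \right)}}{4}.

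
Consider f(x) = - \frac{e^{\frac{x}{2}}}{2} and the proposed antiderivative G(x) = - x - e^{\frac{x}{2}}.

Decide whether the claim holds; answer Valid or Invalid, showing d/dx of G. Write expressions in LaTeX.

Invalid: d/dx[G] - f = -1, which is not 0.

d/dx[G] = - \frac{e^{\frac{x}{2}}}{2} - 1
d/dx[G] - f(x) = -1 != 0.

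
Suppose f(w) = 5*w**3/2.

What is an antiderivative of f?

A first test for any F(w): its w-derivative must equal f(w) identically.
Check: d/dw[5*w**4/8] = 5*w**3/2 = f(w).

An antiderivative is F(w) = 5*w**4/8.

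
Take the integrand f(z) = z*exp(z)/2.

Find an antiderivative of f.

Recognize the product-rule pattern: f = u'v + uv' with u = z/2 - 1/2, v = exp(z), so integration by parts undoes it.
Check: d/dz[(z - 1)*exp(z)/2] = z*exp(z)/2 = f(z).

An antiderivative is F(z) = (z - 1)*exp(z)/2.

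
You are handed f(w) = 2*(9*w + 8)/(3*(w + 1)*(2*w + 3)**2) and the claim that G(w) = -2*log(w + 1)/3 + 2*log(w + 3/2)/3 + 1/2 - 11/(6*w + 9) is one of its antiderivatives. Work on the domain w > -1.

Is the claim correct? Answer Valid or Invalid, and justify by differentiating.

Valid: G'(w) = f(w).

d/dw[G] = (18*w + 16)/(12*w**3 + 48*w**2 + 63*w + 27)
This equals f(w) exactly, so the claim holds.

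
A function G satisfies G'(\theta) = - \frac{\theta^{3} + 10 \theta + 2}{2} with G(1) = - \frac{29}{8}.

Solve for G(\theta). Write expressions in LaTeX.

G(\theta) = - \frac{\theta^{4}}{8} - \frac{5 \theta^{2}}{2} - \theta

A candidate passes only if d/d\theta[G] lands on the given G'(\theta) exactly.
A general antiderivative is - \frac{\theta^{4}}{8} - \frac{5 \theta^{2}}{2} - \theta + C.
The condition gives C = - \frac{29}{8} - (- \frac{29}{8}) = 0.
So G(\theta) = - \frac{\theta^{4}}{8} - \frac{5 \theta^{2}}{2} - \theta.
Check: d/d\theta[- \frac{\theta^{4}}{8} - \frac{5 \theta^{2}}{2} - \theta] = - \frac{\theta^{3}}{2} - 5 \theta - 1, which equals G'(\theta).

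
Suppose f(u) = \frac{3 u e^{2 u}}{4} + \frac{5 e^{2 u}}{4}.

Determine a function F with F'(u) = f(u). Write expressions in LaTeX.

An antiderivative is F(u) = \frac{\left(6 u + 7\right) e^{2 u}}{16}.

f has the shape v'r + vr' for v = \frac{3 u}{8} + \frac{7}{16} and r = e^{2 u} — it is the derivative of the product v*r.
Check: d/du[\frac{\left(6 u + 7\right) e^{2 u}}{16}] = \frac{3 u e^{2 u}}{4} + \frac{5 e^{2 u}}{4} = f(u).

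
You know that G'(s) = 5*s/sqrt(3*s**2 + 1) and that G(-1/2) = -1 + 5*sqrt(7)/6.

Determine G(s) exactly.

The substitution u = 3*s**2 + 1 works: G'(s) is exactly (dG/du)*(du/ds) for that inner function.
A general antiderivative is 5*sqrt(3*s**2 + 1)/3 + C.
The condition gives C = -1 + 5*sqrt(7)/6 - (5*sqrt(7)/6) = -1.
So G(s) = (5*sqrt(3*s**2 + 1) - 3)/3.
Check: d/ds[(5*sqrt(3*s**2 + 1) - 3)/3] = 5*s/sqrt(3*s**2 + 1) = G'(s).

G(s) = (5*sqrt(3*s**2 + 1) - 3)/3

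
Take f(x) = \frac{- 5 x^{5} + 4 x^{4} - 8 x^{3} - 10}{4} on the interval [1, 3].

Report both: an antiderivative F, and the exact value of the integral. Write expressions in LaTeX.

Antiderivative: F(x) = - \frac{5 x^{6}}{24} + \frac{x^{5}}{5} - \frac{x^{4}}{2} - \frac{5 x}{2}; value = - \frac{2224}{15}

A candidate is checked by its d/dx: the result must match f(x).
F(x) = - \frac{5 x^{6}}{24} + \frac{x^{5}}{5} - \frac{x^{4}}{2} - \frac{5 x}{2} is an antiderivative of f.
Check: d/dx[- \frac{5 x^{6}}{24} + \frac{x^{5}}{5} - \frac{x^{4}}{2} - \frac{5 x}{2}] = - \frac{5 x^{5}}{4} + x^{4} - 2 x^{3} - \frac{5}{2}, which equals f(x).
F(3) = - \frac{6051}{40}; F(1) = - \frac{361}{120}.
Integral = F(3) - F(1) = - \frac{2224}{15}.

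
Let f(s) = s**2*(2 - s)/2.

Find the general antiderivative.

F(s) = -s**3*(3*s - 8)/24 + C

An antiderivative F(s) passes only if d/ds[F] lands on f(s) exactly.
Check: d/ds[-s**3*(3*s - 8)/24] = -s**3/2 + s**2, which equals f(s).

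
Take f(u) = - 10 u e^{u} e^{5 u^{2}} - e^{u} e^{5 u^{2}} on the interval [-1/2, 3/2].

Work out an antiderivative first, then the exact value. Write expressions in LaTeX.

f matches the chain-rule pattern g'(h)*h' with inner function h(u) = 5 u^{2} + u; substituting w = h(u) collapses the integral.
F(u) = - e^{u} e^{5 u^{2}} is an antiderivative of f.
Check: d/du[- e^{u} e^{5 u^{2}}] = - 10 u e^{u} e^{5 u^{2}} - e^{u} e^{5 u^{2}} = f(u).
F(3/2) = - e^{\frac{51}{4}}; F(-1/2) = - e^{\frac{3}{4}}.
Integral = F(3/2) - F(-1/2) = - e^{\frac{51}{4}} + e^{\frac{3}{4}}.

Antiderivative: F(u) = - e^{u} e^{5 u^{2}}; value = - e^{\frac{51}{4}} + e^{\frac{3}{4}}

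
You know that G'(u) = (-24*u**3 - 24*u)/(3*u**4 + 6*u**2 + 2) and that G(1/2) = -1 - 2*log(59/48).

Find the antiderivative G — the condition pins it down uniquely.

G(u) = -2*log(u**4 + 2*u**2 + 2/3) - 1

G'(u) matches the chain-rule pattern g'(h)*h' with inner function h(u) = u**4 + 2*u**2 + 2/3; substituting w = h(u) collapses the integral.
A general antiderivative is -2*log(u**4 + 2*u**2 + 2/3) + C.
The condition gives C = -1 - 2*log(59/48) - (-2*log(59/48)) = -1.
So G(u) = -2*log(u**4 + 2*u**2 + 2/3) - 1.
Check: d/du[-2*log(u**4 + 2*u**2 + 2/3) - 1] = (-24*u**3 - 24*u)/(3*u**4 + 6*u**2 + 2) = G'(u).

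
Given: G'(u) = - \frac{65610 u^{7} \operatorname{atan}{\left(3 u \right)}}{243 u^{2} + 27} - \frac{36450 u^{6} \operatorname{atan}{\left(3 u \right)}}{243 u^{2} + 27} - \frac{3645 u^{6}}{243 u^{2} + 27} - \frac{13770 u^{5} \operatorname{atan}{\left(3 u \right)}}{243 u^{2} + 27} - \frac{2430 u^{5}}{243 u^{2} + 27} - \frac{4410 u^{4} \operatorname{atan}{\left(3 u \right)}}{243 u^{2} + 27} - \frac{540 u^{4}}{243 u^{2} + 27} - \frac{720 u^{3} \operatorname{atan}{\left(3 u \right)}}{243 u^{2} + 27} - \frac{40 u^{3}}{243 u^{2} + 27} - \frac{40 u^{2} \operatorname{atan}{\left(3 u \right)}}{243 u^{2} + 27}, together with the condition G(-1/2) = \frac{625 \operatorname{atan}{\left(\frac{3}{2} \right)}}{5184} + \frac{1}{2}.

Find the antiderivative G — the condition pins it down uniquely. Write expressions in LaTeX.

G(u) = - 45 u^{6} \operatorname{atan}{\left(3 u \right)} - 30 u^{5} \operatorname{atan}{\left(3 u \right)} - \frac{20 u^{4} \operatorname{atan}{\left(3 u \right)}}{3} - \frac{40 u^{3} \operatorname{atan}{\left(3 u \right)}}{81} + \frac{1}{2}

Recognize the product-rule pattern: G'(u) = v'r + vr' with v = - \frac{5 \left(3 u^{2} + \frac{2 u}{3}\right)^{3}}{3}, r = \operatorname{atan}{\left(3 u \right)}, so integration by parts undoes it.
A general antiderivative is - \frac{5 \left(3 u^{2} + \frac{2 u}{3}\right)^{3} \operatorname{atan}{\left(3 u \right)}}{3} + C.
The condition gives C = \frac{625 \operatorname{atan}{\left(\frac{3}{2} \right)}}{5184} + \frac{1}{2} - (\frac{625 \operatorname{atan}{\left(\frac{3}{2} \right)}}{5184}) = \frac{1}{2}.
So G(u) = - 45 u^{6} \operatorname{atan}{\left(3 u \right)} - 30 u^{5} \operatorname{atan}{\left(3 u \right)} - \frac{20 u^{4} \operatorname{atan}{\left(3 u \right)}}{3} - \frac{40 u^{3} \operatorname{atan}{\left(3 u \right)}}{81} + \frac{1}{2}.
Check: d/du[- 45 u^{6} \operatorname{atan}{\left(3 u \right)} - 30 u^{5} \operatorname{atan}{\left(3 u \right)} - \frac{20 u^{4} \operatorname{atan}{\left(3 u \right)}}{3} - \frac{40 u^{3} \operatorname{atan}{\left(3 u \right)}}{81} + \frac{1}{2}] = \frac{- 65610 u^{7} \operatorname{atan}{\left(3 u \right)} - 36450 u^{6} \operatorname{atan}{\left(3 u \right)} - 3645 u^{6} - 13770 u^{5} \operatorname{atan}{\left(3 u \right)} - 2430 u^{5} - 4410 u^{4} \operatorname{atan}{\left(3 u \right)} - 540 u^{4} - 720 u^{3} \operatorname{atan}{\left(3 u \right)} - 40 u^{3} - 40 u^{2} \operatorname{atan}{\left(3 u \right)}}{243 u^{2} + 27}, which equals G'(u).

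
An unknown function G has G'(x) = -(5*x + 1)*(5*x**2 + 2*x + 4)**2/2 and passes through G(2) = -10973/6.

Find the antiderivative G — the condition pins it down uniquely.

G'(x) matches the chain-rule pattern g'(h)*h' with inner function h(x) = 5*x**2/2 + x + 2; substituting u = h(x) collapses the integral.
A general antiderivative is -2*(5*x**2/2 + x + 2)**3/3 + C.
The condition gives C = -10973/6 - (-5488/3) = 1/2.
So G(x) = -(125*x**6 + 150*x**5 + 360*x**4 + 248*x**3 + 288*x**2 + 96*x + 58)/12.
Check: d/dx[-(125*x**6 + 150*x**5 + 360*x**4 + 248*x**3 + 288*x**2 + 96*x + 58)/12] = -125*x**5/2 - 125*x**4/2 - 120*x**3 - 62*x**2 - 48*x - 8, which equals G'(x).

G(x) = -(125*x**6 + 150*x**5 + 360*x**4 + 248*x**3 + 288*x**2 + 96*x + 58)/12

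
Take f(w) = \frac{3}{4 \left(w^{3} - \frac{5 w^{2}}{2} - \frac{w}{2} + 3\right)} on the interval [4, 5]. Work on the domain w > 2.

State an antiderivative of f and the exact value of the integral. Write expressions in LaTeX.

The denominator factors as 2 \left(w - 2\right) \left(w + 1\right) \left(2 w - 3\right); partial fractions split f into directly integrable pieces: - \frac{6}{5 \left(2 w - 3\right)} + \frac{1}{10 \left(w + 1\right)} + \frac{1}{2 \left(w - 2\right)}.
F(w) = \frac{\log{\left(w - 2 \right)}}{2} - \frac{3 \log{\left(w - \frac{3}{2} \right)}}{5} + \frac{\log{\left(w + 1 \right)}}{10} is an antiderivative of f.
Check: d/dw[\frac{\log{\left(w - 2 \right)}}{2} - \frac{3 \log{\left(w - \frac{3}{2} \right)}}{5} + \frac{\log{\left(w + 1 \right)}}{10}] = \frac{3}{4 w^{3} - 10 w^{2} - 2 w + 12}, which equals f(w).
F(5) = - \frac{3 \log{\left(\frac{7}{2} \right)}}{5} + \frac{\log{\left(6 \right)}}{10} + \frac{\log{\left(3 \right)}}{2}; F(4) = - \frac{3 \log{\left(\frac{5}{2} \right)}}{5} + \frac{\log{\left(5 \right)}}{10} + \frac{\log{\left(2 \right)}}{2}.
Integral = F(5) - F(4) = - \frac{3 \log{\left(\frac{7}{2} \right)}}{5} - \frac{\log{\left(2 \right)}}{2} - \frac{\log{\left(5 \right)}}{10} + \frac{\log{\left(6 \right)}}{10} + \frac{\log{\left(3 \right)}}{2} + \frac{3 \log{\left(\frac{5}{2} \right)}}{5}.

Antiderivative: F(w) = \frac{\log{\left(w - 2 \right)}}{2} - \frac{3 \log{\left(w - \frac{3}{2} \right)}}{5} + \frac{\log{\left(w + 1 \right)}}{10}; value = - \frac{3 \log{\left(\frac{7}{2} \right)}}{5} - \frac{\log{\left(2 \right)}}{2} - \frac{\log{\left(5 \right)}}{10} + \frac{\log{\left(6 \right)}}{10} + \frac{\log{\left(3 \right)}}{2} + \frac{3 \log{\left(\frac{5}{2} \right)}}{5}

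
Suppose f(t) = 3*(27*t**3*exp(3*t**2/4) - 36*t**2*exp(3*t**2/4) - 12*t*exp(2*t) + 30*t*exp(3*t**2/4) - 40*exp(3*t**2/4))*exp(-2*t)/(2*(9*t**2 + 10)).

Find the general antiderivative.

F(t) = -log(3*t**2/2 + 5/3) + 3*exp(-2*t)*exp(3*t**2/4) + C

Whatever form F(t) takes, F'(t) = f(t) is non-negotiable.
Check: d/dt[-log(3*t**2/2 + 5/3) + 3*exp(-2*t)*exp(3*t**2/4)] = (81*t**3*exp(3*t**2/4) - 108*t**2*exp(3*t**2/4) - 36*t*exp(2*t) + 90*t*exp(3*t**2/4) - 120*exp(3*t**2/4))/(18*t**2*exp(2*t) + 20*exp(2*t)), which equals f(t).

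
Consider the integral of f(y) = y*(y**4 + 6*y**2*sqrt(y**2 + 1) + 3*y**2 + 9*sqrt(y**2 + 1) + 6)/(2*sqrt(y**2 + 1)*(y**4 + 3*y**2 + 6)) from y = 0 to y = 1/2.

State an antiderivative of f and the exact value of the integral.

A first test for any F(y): its y-derivative must equal f(y) identically.
F(y) = sqrt(y**2 + 1)/2 + 3*log(2*y**4/3 + 2*y**2 + 4)/4 is an antiderivative of f.
Check: d/dy[sqrt(y**2 + 1)/2 + 3*log(2*y**4/3 + 2*y**2 + 4)/4] = (y**5 + 6*y**3*sqrt(y**2 + 1) + 3*y**3 + 9*y*sqrt(y**2 + 1) + 6*y)/(2*y**4*sqrt(y**2 + 1) + 6*y**2*sqrt(y**2 + 1) + 12*sqrt(y**2 + 1)), which equals f(y).
F(1/2) = sqrt(5)/4 + 3*log(109/24)/4; F(0) = 1/2 + 3*log(4)/4.
Integral = F(1/2) - F(0) = -3*log(4)/4 - 1/2 + sqrt(5)/4 + 3*log(109/24)/4.

Antiderivative: F(y) = sqrt(y**2 + 1)/2 + 3*log(2*y**4/3 + 2*y**2 + 4)/4; value = -3*log(4)/4 - 1/2 + sqrt(5)/4 + 3*log(109/24)/4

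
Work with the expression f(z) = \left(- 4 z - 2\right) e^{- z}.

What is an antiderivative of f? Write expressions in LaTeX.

An antiderivative is F(z) = 2 \left(2 z + 3\right) e^{- z}.

Recognize the product-rule pattern: f = u'v + uv' with u = 4 z + 6, v = e^{- z}, so integration by parts undoes it.
Check: d/dz[2 \left(2 z + 3\right) e^{- z}] = \left(- 4 z - 2\right) e^{- z} = f(z).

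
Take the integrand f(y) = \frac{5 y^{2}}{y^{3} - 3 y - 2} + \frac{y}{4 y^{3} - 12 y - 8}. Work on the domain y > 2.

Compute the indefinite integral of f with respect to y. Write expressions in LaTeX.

The denominator factors as 4 \left(y - 2\right) \left(y + 1\right)^{2}; partial fractions split f into directly integrable pieces: \frac{49}{18 \left(y + 1\right)} - \frac{19}{12 \left(y + 1\right)^{2}} + \frac{41}{18 \left(y - 2\right)}.
Check: d/dy[\frac{41 \log{\left(y - 2 \right)}}{18} + \frac{49 \log{\left(y + 1 \right)}}{18} + \frac{19}{12 y + 12}] = \frac{20 y^{2} + y}{4 y^{3} - 12 y - 8}, which equals f(y).

F(y) = \frac{41 \log{\left(y - 2 \right)}}{18} + \frac{49 \log{\left(y + 1 \right)}}{18} + \frac{19}{12 y + 12} + C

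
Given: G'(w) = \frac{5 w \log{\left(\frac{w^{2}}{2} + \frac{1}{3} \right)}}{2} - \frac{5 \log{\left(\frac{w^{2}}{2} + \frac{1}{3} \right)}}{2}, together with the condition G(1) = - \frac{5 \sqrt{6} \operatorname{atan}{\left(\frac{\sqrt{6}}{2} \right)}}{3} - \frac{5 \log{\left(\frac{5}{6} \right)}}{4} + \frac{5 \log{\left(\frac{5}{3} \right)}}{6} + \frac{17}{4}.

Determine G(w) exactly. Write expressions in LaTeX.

G(w) = - \frac{5 w^{2}}{4} + 5 w + \left(\frac{5 w^{2}}{4} - \frac{5 w}{2}\right) \log{\left(\frac{w^{2}}{2} + \frac{1}{3} \right)} + \frac{5 \log{\left(w^{2} + \frac{2}{3} \right)}}{6} - \frac{5 \sqrt{6} \operatorname{atan}{\left(\frac{\sqrt{6} w}{2} \right)}}{3} + \frac{1}{2}

Integrate term by term and add the pieces.
A general antiderivative is - \frac{5 w^{2}}{4} + 5 w + \left(\frac{5 w^{2}}{4} - \frac{5 w}{2}\right) \log{\left(\frac{w^{2}}{2} + \frac{1}{3} \right)} + \frac{5 \log{\left(w^{2} + \frac{2}{3} \right)}}{6} - \frac{5 \sqrt{6} \operatorname{atan}{\left(\frac{\sqrt{6} w}{2} \right)}}{3} + C.
The condition gives C = - \frac{5 \sqrt{6} \operatorname{atan}{\left(\frac{\sqrt{6}}{2} \right)}}{3} - \frac{5 \log{\left(\frac{5}{6} \right)}}{4} + \frac{5 \log{\left(\frac{5}{3} \right)}}{6} + \frac{17}{4} - (- \frac{5 \sqrt{6} \operatorname{atan}{\left(\frac{\sqrt{6}}{2} \right)}}{3} - \frac{5 \log{\left(\frac{5}{6} \right)}}{4} + \frac{5 \log{\left(\frac{5}{3} \right)}}{6} + \frac{15}{4}) = \frac{1}{2}.
So G(w) = - \frac{5 w^{2}}{4} + 5 w + \left(\frac{5 w^{2}}{4} - \frac{5 w}{2}\right) \log{\left(\frac{w^{2}}{2} + \frac{1}{3} \right)} + \frac{5 \log{\left(w^{2} + \frac{2}{3} \right)}}{6} - \frac{5 \sqrt{6} \operatorname{atan}{\left(\frac{\sqrt{6} w}{2} \right)}}{3} + \frac{1}{2}.
Check: d/dw[- \frac{5 w^{2}}{4} + 5 w + \left(\frac{5 w^{2}}{4} - \frac{5 w}{2}\right) \log{\left(\frac{w^{2}}{2} + \frac{1}{3} \right)} + \frac{5 \log{\left(w^{2} + \frac{2}{3} \right)}}{6} - \frac{5 \sqrt{6} \operatorname{atan}{\left(\frac{\sqrt{6} w}{2} \right)}}{3} + \frac{1}{2}] = \frac{5 w \log{\left(3 w^{2} + 2 \right)}}{2} - \frac{5 w \log{\left(6 \right)}}{2} - \frac{5 \log{\left(3 w^{2} + 2 \right)}}{2} + \frac{5 \log{\left(6 \right)}}{2}, which equals G'(w).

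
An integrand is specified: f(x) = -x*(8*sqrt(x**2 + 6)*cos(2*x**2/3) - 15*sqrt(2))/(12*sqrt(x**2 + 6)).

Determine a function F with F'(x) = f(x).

An antiderivative F(x) passes only if d/dx[F] lands on f(x) exactly.
Check: d/dx[5*sqrt(x**2/2 + 3)/2 - sin(2*x**2/3)/2] = (-8*x*sqrt(x**2 + 6)*cos(2*x**2/3) + 15*sqrt(2)*x)/(12*sqrt(x**2 + 6)), which equals f(x).

An antiderivative is F(x) = 5*sqrt(x**2/2 + 3)/2 - sin(2*x**2/3)/2.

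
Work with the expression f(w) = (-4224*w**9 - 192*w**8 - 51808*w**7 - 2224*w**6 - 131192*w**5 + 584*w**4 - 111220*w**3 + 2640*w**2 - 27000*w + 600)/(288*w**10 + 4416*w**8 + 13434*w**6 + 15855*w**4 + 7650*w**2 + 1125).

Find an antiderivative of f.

Since d/dw undoes antidifferentiation here, F'(w) = f(w) is required of F(w).
Check: d/dw[(-48*w**2*log(2*w**2 + 5/3) - 20*w**2*log(w**4/3 + 4*w**2 + 1) + 8*w - 60*log(2*w**2 + 5/3) - 25*log(w**4/3 + 4*w**2 + 1) + 10)/(12*w**2 + 15)] = (-4224*w**9 - 192*w**8 - 51808*w**7 - 2224*w**6 - 131192*w**5 + 584*w**4 - 111220*w**3 + 2640*w**2 - 27000*w + 600)/(288*w**10 + 4416*w**8 + 13434*w**6 + 15855*w**4 + 7650*w**2 + 1125) = f(w).

An antiderivative is F(w) = (-48*w**2*log(2*w**2 + 5/3) - 20*w**2*log(w**4/3 + 4*w**2 + 1) + 8*w - 60*log(2*w**2 + 5/3) - 25*log(w**4/3 + 4*w**2 + 1) + 10)/(12*w**2 + 15).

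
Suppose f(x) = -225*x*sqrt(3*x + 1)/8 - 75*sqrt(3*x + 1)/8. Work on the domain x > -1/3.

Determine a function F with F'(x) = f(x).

An antiderivative is F(x) = -5*(3*x + 1)**(5/2)/4.

The integrand splits into summands that can be handled one at a time.
Check: d/dx[-5*(3*x + 1)**(5/2)/4] = -225*x*sqrt(3*x + 1)/8 - 75*sqrt(3*x + 1)/8 = f(x).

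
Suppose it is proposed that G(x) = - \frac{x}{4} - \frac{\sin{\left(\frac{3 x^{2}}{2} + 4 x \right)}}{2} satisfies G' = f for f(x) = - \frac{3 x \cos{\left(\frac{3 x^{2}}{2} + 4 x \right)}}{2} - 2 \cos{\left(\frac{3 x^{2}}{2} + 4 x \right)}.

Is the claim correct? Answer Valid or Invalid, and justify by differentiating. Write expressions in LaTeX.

Invalid: d/dx[G] - f = - \frac{1}{4}, which is not 0.

d/dx[G] = - \frac{3 x \cos{\left(\frac{3 x^{2}}{2} + 4 x \right)}}{2} - 2 \cos{\left(\frac{3 x^{2}}{2} + 4 x \right)} - \frac{1}{4}
d/dx[G] - f(x) = - \frac{1}{4} != 0.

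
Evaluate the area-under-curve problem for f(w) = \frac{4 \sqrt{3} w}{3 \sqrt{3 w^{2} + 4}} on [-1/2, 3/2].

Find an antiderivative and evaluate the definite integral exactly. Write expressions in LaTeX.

f matches the chain-rule pattern g'(h)*h' with inner function h(w) = w^{2} + \frac{4}{3}; substituting u = h(w) collapses the integral.
F(w) = \frac{4 \sqrt{3} \sqrt{3 w^{2} + 4}}{9} is an antiderivative of f.
Check: d/dw[\frac{4 \sqrt{3} \sqrt{3 w^{2} + 4}}{9}] = \frac{4 \sqrt{3} w}{3 \sqrt{3 w^{2} + 4}} = f(w).
F(3/2) = \frac{2 \sqrt{129}}{9}; F(-1/2) = \frac{2 \sqrt{57}}{9}.
Integral = F(3/2) - F(-1/2) = - \frac{2 \sqrt{57}}{9} + \frac{2 \sqrt{129}}{9}.

Antiderivative: F(w) = \frac{4 \sqrt{3} \sqrt{3 w^{2} + 4}}{9}; value = - \frac{2 \sqrt{57}}{9} + \frac{2 \sqrt{129}}{9}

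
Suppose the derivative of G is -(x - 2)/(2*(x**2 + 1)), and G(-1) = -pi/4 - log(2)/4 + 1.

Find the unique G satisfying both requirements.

Since d/dx undoes antidifferentiation here, G(x) must give back the stated G'(x).
A general antiderivative is -log(x**2 + 1)/4 + atan(x) + C.
The condition gives C = -pi/4 - log(2)/4 + 1 - (-pi/4 - log(2)/4) = 1.
So G(x) = (-log(x**2 + 1) + 4*atan(x) + 4)/4.
Check: d/dx[(-log(x**2 + 1) + 4*atan(x) + 4)/4] = (2 - x)/(2*x**2 + 2), which equals G'(x).

G(x) = (-log(x**2 + 1) + 4*atan(x) + 4)/4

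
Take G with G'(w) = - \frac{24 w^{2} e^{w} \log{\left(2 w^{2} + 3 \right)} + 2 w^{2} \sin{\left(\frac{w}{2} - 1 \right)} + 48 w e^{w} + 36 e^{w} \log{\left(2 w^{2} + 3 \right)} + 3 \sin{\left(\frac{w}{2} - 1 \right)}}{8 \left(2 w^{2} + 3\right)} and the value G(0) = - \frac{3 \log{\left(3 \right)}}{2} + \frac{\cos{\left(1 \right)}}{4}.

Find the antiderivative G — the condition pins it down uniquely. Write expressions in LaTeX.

G(w) = \frac{- 6 e^{w} \log{\left(2 w^{2} + 3 \right)} + \cos{\left(\frac{w}{2} - 1 \right)}}{4}

For G(w) to be correct, d/dw[G] must agree with the stated G'(w) identically.
A general antiderivative is - \frac{3 e^{w} \log{\left(2 w^{2} + 3 \right)}}{2} + \frac{\cos{\left(\frac{w}{2} - 1 \right)}}{4} + C.
The condition gives C = - \frac{3 \log{\left(3 \right)}}{2} + \frac{\cos{\left(1 \right)}}{4} - (- \frac{3 \log{\left(3 \right)}}{2} + \frac{\cos{\left(1 \right)}}{4}) = 0.
So G(w) = \frac{- 6 e^{w} \log{\left(2 w^{2} + 3 \right)} + \cos{\left(\frac{w}{2} - 1 \right)}}{4}.
Check: d/dw[\frac{- 6 e^{w} \log{\left(2 w^{2} + 3 \right)} + \cos{\left(\frac{w}{2} - 1 \right)}}{4}] = \frac{- 24 w^{2} e^{w} \log{\left(2 w^{2} + 3 \right)} - 2 w^{2} \sin{\left(\frac{w}{2} - 1 \right)} - 48 w e^{w} - 36 e^{w} \log{\left(2 w^{2} + 3 \right)} - 3 \sin{\left(\frac{w}{2} - 1 \right)}}{16 w^{2} + 24}, which equals G'(w).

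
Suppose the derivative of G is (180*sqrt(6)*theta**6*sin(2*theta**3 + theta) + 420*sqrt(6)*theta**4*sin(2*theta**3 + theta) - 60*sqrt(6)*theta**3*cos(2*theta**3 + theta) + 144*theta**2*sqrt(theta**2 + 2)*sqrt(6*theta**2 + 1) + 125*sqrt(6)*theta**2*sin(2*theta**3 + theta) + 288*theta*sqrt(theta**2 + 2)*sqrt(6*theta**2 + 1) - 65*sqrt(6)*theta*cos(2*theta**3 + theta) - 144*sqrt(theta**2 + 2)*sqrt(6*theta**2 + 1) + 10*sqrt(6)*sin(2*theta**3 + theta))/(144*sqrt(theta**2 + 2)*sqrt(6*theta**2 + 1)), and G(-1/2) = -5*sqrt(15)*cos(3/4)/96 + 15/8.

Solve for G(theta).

Since d/dtheta undoes antidifferentiation here, G(theta) must give back the stated G'(theta).
A general antiderivative is theta**3/3 + theta**2 - theta - 5*sqrt(theta**2 + 2)*sqrt(4*theta**2 + 2/3)*cos(2*theta**3 + theta)/48 + 2/3 + C.
The condition gives C = -5*sqrt(15)*cos(3/4)/96 + 15/8 - (-5*sqrt(15)*cos(3/4)/96 + 11/8) = 1/2.
So G(theta) = sqrt(3)*(16*sqrt(3)*theta**3 + 48*sqrt(3)*theta**2 - 48*sqrt(3)*theta - 5*sqrt(2)*sqrt(theta**2 + 2)*sqrt(6*theta**2 + 1)*cos(2*theta**3 + theta) + 56*sqrt(3))/144.
Check: d/dtheta[sqrt(3)*(16*sqrt(3)*theta**3 + 48*sqrt(3)*theta**2 - 48*sqrt(3)*theta - 5*sqrt(2)*sqrt(theta**2 + 2)*sqrt(6*theta**2 + 1)*cos(2*theta**3 + theta) + 56*sqrt(3))/144] = (180*sqrt(6)*theta**6*sin(2*theta**3 + theta) + 420*sqrt(6)*theta**4*sin(2*theta**3 + theta) - 60*sqrt(6)*theta**3*cos(2*theta**3 + theta) + 144*theta**2*sqrt(theta**2 + 2)*sqrt(6*theta**2 + 1) + 125*sqrt(6)*theta**2*sin(2*theta**3 + theta) + 288*theta*sqrt(theta**2 + 2)*sqrt(6*theta**2 + 1) - 65*sqrt(6)*theta*cos(2*theta**3 + theta) - 144*sqrt(theta**2 + 2)*sqrt(6*theta**2 + 1) + 10*sqrt(6)*sin(2*theta**3 + theta))/(144*sqrt(theta**2 + 2)*sqrt(6*theta**2 + 1)) = G'(theta).

G(theta) = sqrt(3)*(16*sqrt(3)*theta**3 + 48*sqrt(3)*theta**2 - 48*sqrt(3)*theta - 5*sqrt(2)*sqrt(theta**2 + 2)*sqrt(6*theta**2 + 1)*cos(2*theta**3 + theta) + 56*sqrt(3))/144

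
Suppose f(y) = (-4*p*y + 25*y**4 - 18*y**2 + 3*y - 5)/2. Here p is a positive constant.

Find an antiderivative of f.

Differentiate the proposed F(y) back; it has to land on f(y) exactly.
Check: d/dy[-p*y**2 + 5*y**5/2 - 3*y**3 + 3*y**2/4 - 5*y/2] = -2*p*y + 25*y**4/2 - 9*y**2 + 3*y/2 - 5/2, which equals f(y).

An antiderivative is F(y) = -p*y**2 + 5*y**5/2 - 3*y**3 + 3*y**2/4 - 5*y/2.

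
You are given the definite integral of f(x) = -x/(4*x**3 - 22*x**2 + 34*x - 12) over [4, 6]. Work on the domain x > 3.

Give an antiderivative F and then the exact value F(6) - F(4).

Antiderivative: F(x) = -3*log(x - 3)/10 + log(x - 2)/3 - log(x - 1/2)/30; value = -3*log(3)/10 - log(2)/3 - log(11/2)/30 + log(7/2)/30 + log(4)/3

The denominator factors as 2*(x - 3)*(x - 2)*(2*x - 1); partial fractions split f into directly integrable pieces: -1/(15*(2*x - 1)) + 1/(3*(x - 2)) - 3/(10*(x - 3)).
F(x) = -3*log(x - 3)/10 + log(x - 2)/3 - log(x - 1/2)/30 is an antiderivative of f.
Check: d/dx[-3*log(x - 3)/10 + log(x - 2)/3 - log(x - 1/2)/30] = -x/(4*x**3 - 22*x**2 + 34*x - 12) = f(x).
F(6) = -3*log(3)/10 - log(11/2)/30 + log(4)/3; F(4) = -log(7/2)/30 + log(2)/3.
Integral = F(6) - F(4) = -3*log(3)/10 - log(2)/3 - log(11/2)/30 + log(7/2)/30 + log(4)/3.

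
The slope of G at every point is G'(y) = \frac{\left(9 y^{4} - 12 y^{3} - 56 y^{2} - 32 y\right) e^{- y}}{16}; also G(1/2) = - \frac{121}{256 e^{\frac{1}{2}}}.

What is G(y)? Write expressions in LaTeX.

Recognize the product-rule pattern: G'(y) = u'v + uv' with u = - \left(\frac{3 y^{2}}{4} + y\right)^{2}, v = e^{- y}, so integration by parts undoes it.
A general antiderivative is - \left(\frac{3 y^{2}}{4} + y\right)^{2} e^{- y} + C.
The condition gives C = - \frac{121}{256 e^{\frac{1}{2}}} - (- \frac{121}{256 e^{\frac{1}{2}}}) = 0.
So G(y) = - \frac{9 y^{4} e^{- y}}{16} - \frac{3 y^{3} e^{- y}}{2} - y^{2} e^{- y}.
Check: d/dy[- \frac{9 y^{4} e^{- y}}{16} - \frac{3 y^{3} e^{- y}}{2} - y^{2} e^{- y}] = \frac{\left(9 y^{4} - 12 y^{3} - 56 y^{2} - 32 y\right) e^{- y}}{16} = G'(y).

G(y) = - \frac{9 y^{4} e^{- y}}{16} - \frac{3 y^{3} e^{- y}}{2} - y^{2} e^{- y}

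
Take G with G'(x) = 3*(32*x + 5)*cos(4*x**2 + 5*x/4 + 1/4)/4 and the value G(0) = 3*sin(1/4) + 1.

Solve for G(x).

G(x) = 3*sin(4*x**2 + 5*x/4 + 1/4) + 1

G'(x) matches the chain-rule pattern g'(h)*h' with inner function h(x) = 4*x**2 + 5*x/4 + 1/4; substituting u = h(x) collapses the integral.
A general antiderivative is 3*sin(4*x**2 + 5*x/4 + 1/4) + C.
The condition gives C = 3*sin(1/4) + 1 - (3*sin(1/4)) = 1.
So G(x) = 3*sin(4*x**2 + 5*x/4 + 1/4) + 1.
Check: d/dx[3*sin(4*x**2 + 5*x/4 + 1/4) + 1] = 24*x*cos(4*x**2 + 5*x/4 + 1/4) + 15*cos(4*x**2 + 5*x/4 + 1/4)/4, which equals G'(x).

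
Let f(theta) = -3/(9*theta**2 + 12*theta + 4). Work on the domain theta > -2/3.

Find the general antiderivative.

For F(theta) to be correct the identity F'(theta) - f(theta) = 0 must hold.
Check: d/dtheta[1/(3*theta + 2)] = -3/(9*theta**2 + 12*theta + 4) = f(theta).

F(theta) = 1/(3*theta + 2) + C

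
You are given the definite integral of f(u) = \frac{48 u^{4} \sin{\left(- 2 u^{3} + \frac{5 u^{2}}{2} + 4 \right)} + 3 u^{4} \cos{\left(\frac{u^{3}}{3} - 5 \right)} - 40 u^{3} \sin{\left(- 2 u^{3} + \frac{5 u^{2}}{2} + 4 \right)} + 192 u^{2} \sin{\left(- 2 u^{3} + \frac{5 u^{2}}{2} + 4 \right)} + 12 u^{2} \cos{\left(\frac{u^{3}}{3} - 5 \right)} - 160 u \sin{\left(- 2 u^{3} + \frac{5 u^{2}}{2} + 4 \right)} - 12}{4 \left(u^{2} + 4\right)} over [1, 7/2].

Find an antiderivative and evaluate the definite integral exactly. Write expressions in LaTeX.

Since d/du undoes antidifferentiation here, F'(u) = f(u) is required of F(u).
F(u) = \frac{3 \sin{\left(\frac{u^{3}}{3} - 5 \right)}}{4} + 2 \cos{\left(- 2 u^{3} + \frac{5 u^{2}}{2} + 4 \right)} - \frac{3 \operatorname{atan}{\left(\frac{u}{2} \right)}}{2} is an antiderivative of f.
Check: d/du[\frac{3 \sin{\left(\frac{u^{3}}{3} - 5 \right)}}{4} + 2 \cos{\left(- 2 u^{3} + \frac{5 u^{2}}{2} + 4 \right)} - \frac{3 \operatorname{atan}{\left(\frac{u}{2} \right)}}{2}] = \frac{48 u^{4} \sin{\left(- 2 u^{3} + \frac{5 u^{2}}{2} + 4 \right)} + 3 u^{4} \cos{\left(\frac{u^{3}}{3} - 5 \right)} - 40 u^{3} \sin{\left(- 2 u^{3} + \frac{5 u^{2}}{2} + 4 \right)} + 192 u^{2} \sin{\left(- 2 u^{3} + \frac{5 u^{2}}{2} + 4 \right)} + 12 u^{2} \cos{\left(\frac{u^{3}}{3} - 5 \right)} - 160 u \sin{\left(- 2 u^{3} + \frac{5 u^{2}}{2} + 4 \right)} - 12}{4 u^{2} + 16}, which equals f(u).
F(7/2) = - \frac{3 \operatorname{atan}{\left(\frac{7}{4} \right)}}{2} + \frac{3 \sin{\left(\frac{223}{24} \right)}}{4} + 2 \cos{\left(\frac{409}{8} \right)}; F(1) = - \frac{3 \operatorname{atan}{\left(\frac{1}{2} \right)}}{2} + 2 \cos{\left(\frac{9}{2} \right)} - \frac{3 \sin{\left(\frac{14}{3} \right)}}{4}.
Integral = F(7/2) - F(1) = - \frac{3 \operatorname{atan}{\left(\frac{7}{4} \right)}}{2} + \frac{3 \sin{\left(\frac{14}{3} \right)}}{4} + \frac{3 \sin{\left(\frac{223}{24} \right)}}{4} - 2 \cos{\left(\frac{9}{2} \right)} + \frac{3 \operatorname{atan}{\left(\frac{1}{2} \right)}}{2} + 2 \cos{\left(\frac{409}{8} \right)}.

Antiderivative: F(u) = \frac{3 \sin{\left(\frac{u^{3}}{3} - 5 \right)}}{4} + 2 \cos{\left(- 2 u^{3} + \frac{5 u^{2}}{2} + 4 \right)} - \frac{3 \operatorname{atan}{\left(\frac{u}{2} \right)}}{2}; value = - \frac{3 \operatorname{atan}{\left(\frac{7}{4} \right)}}{2} + \frac{3 \sin{\left(\frac{14}{3} \right)}}{4} + \frac{3 \sin{\left(\frac{223}{24} \right)}}{4} - 2 \cos{\left(\frac{9}{2} \right)} + \frac{3 \operatorname{atan}{\left(\frac{1}{2} \right)}}{2} + 2 \cos{\left(\frac{409}{8} \right)}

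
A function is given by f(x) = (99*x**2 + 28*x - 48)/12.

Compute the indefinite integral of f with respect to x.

Since d/dx undoes antidifferentiation here, F'(x) = f(x) is required of F(x).
Check: d/dx[11*x**3/4 + 7*x**2/6 - 4*x] = 33*x**2/4 + 7*x/3 - 4, which equals f(x).

F(x) = 11*x**3/4 + 7*x**2/6 - 4*x + C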